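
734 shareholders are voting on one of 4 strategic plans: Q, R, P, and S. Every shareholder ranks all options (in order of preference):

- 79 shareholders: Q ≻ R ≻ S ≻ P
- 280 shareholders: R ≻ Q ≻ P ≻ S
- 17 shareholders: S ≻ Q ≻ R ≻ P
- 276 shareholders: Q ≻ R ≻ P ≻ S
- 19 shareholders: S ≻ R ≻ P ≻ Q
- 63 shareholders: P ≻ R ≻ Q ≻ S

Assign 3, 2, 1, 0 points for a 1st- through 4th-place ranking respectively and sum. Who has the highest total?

R

Q: 79·3 + 280·2 + 17·2 + 276·3 + 19·0 + 63·1 = 1722
R: 79·2 + 280·3 + 17·1 + 276·2 + 19·2 + 63·2 = 1731
P: 79·0 + 280·1 + 17·0 + 276·1 + 19·1 + 63·3 = 764
S: 79·1 + 280·0 + 17·3 + 276·0 + 19·3 + 63·0 = 187
R has the highest Borda score (1731).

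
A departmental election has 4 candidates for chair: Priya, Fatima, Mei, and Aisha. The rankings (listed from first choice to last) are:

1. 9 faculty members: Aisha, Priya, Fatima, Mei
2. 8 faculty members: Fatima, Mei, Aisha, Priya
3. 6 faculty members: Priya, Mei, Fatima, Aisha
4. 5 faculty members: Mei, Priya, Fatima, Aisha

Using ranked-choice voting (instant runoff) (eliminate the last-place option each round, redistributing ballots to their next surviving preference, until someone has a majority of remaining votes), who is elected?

Aisha

Round 1: Priya 6, Fatima 8, Mei 5, Aisha 9. Eliminate Mei.
Round 2: Priya 11, Fatima 8, Aisha 9. Eliminate Fatima.
Round 3: Priya 11, Aisha 17. Aisha has a majority.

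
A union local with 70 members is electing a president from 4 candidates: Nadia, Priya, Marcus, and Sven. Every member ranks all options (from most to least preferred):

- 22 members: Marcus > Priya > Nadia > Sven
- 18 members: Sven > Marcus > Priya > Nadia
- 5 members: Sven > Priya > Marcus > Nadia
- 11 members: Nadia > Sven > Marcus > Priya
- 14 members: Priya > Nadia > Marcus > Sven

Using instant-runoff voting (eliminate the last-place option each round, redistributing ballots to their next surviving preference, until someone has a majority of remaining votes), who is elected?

Round 1: Nadia 11, Priya 14, Marcus 22, Sven 23. Eliminate Nadia.
Round 2: Priya 14, Marcus 22, Sven 34. Eliminate Priya.
Round 3: Marcus 36, Sven 34. Marcus has a majority.

Marcus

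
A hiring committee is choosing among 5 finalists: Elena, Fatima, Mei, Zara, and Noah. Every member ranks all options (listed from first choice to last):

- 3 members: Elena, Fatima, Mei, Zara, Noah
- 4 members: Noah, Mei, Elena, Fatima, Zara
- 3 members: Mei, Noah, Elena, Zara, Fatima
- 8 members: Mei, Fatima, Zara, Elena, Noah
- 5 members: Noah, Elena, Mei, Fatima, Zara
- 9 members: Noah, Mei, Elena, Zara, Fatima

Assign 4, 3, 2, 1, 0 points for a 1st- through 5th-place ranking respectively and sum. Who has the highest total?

Elena: 3·4 + 4·2 + 3·2 + 8·1 + 5·3 + 9·2 = 67
Fatima: 3·3 + 4·1 + 3·0 + 8·3 + 5·1 + 9·0 = 42
Mei: 3·2 + 4·3 + 3·4 + 8·4 + 5·2 + 9·3 = 99
Zara: 3·1 + 4·0 + 3·1 + 8·2 + 5·0 + 9·1 = 31
Noah: 3·0 + 4·4 + 3·3 + 8·0 + 5·4 + 9·4 = 81
Mei has the highest Borda score (99).

Mei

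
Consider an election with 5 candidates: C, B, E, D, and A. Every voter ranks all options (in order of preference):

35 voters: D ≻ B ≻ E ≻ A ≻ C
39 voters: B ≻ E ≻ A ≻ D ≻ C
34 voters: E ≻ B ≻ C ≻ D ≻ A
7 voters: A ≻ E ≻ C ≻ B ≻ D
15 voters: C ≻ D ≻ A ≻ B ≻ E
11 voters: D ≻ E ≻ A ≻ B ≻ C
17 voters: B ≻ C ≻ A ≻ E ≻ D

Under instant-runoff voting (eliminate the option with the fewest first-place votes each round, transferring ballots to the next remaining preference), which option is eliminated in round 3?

E

Round 1: C 15, B 56, E 34, D 46, A 7. Eliminate A.
Round 2: C 15, B 56, E 41, D 46. Eliminate C.
Round 3: B 56, E 41, D 61. Eliminate E.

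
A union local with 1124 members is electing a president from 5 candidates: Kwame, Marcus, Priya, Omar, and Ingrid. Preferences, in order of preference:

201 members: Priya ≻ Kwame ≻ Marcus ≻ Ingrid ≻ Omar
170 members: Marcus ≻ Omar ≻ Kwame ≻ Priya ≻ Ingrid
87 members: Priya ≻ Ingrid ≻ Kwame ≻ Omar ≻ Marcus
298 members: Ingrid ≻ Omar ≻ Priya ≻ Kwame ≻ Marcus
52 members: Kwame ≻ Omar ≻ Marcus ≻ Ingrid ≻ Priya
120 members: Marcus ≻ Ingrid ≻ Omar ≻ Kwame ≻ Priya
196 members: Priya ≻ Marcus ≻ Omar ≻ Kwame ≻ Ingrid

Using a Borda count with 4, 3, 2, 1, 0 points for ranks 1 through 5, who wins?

Priya

Kwame: 201·3 + 170·2 + 87·2 + 298·1 + 52·4 + 120·1 + 196·1 = 1939
Marcus: 201·2 + 170·4 + 87·0 + 298·0 + 52·2 + 120·4 + 196·3 = 2254
Priya: 201·4 + 170·1 + 87·4 + 298·2 + 52·0 + 120·0 + 196·4 = 2702
Omar: 201·0 + 170·3 + 87·1 + 298·3 + 52·3 + 120·2 + 196·2 = 2279
Ingrid: 201·1 + 170·0 + 87·3 + 298·4 + 52·1 + 120·3 + 196·0 = 2066
Priya has the highest Borda score (2702).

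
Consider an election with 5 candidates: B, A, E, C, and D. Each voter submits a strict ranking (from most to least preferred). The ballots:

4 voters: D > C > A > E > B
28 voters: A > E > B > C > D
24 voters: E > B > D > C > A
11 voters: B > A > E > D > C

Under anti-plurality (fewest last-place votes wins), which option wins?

E

Last-place votes: B 4, A 24, E 0, C 11, D 28.
E is ranked last by the fewest voters, so E wins.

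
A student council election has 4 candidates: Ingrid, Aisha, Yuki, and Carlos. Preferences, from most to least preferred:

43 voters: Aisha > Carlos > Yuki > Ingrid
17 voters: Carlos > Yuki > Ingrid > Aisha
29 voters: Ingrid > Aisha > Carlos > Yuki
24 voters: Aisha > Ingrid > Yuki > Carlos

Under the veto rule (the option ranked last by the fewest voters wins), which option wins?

Last-place votes: Ingrid 43, Aisha 17, Yuki 29, Carlos 24.
Aisha is ranked last by the fewest voters, so Aisha wins.

Aisha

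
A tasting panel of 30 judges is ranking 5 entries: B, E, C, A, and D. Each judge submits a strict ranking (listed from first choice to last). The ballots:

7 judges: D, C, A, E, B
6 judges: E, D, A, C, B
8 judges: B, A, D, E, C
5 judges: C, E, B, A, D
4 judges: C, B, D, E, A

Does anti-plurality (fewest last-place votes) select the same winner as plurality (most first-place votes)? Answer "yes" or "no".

Anti-plurality — last-place votes: B 13, E 0, C 8, A 4, D 5. Winner: E.
Plurality — first-place votes: B 8, E 6, C 9, A 0, D 7. Winner: C.
The two methods disagree.

no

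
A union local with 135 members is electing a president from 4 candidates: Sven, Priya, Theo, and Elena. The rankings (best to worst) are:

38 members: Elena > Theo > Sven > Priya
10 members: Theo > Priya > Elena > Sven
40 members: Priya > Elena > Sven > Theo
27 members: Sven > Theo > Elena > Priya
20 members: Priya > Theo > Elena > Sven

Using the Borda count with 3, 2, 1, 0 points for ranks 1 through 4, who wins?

Elena

Sven: 38·1 + 10·0 + 40·1 + 27·3 + 20·0 = 159
Priya: 38·0 + 10·2 + 40·3 + 27·0 + 20·3 = 200
Theo: 38·2 + 10·3 + 40·0 + 27·2 + 20·2 = 200
Elena: 38·3 + 10·1 + 40·2 + 27·1 + 20·1 = 251
Elena has the highest Borda score (251).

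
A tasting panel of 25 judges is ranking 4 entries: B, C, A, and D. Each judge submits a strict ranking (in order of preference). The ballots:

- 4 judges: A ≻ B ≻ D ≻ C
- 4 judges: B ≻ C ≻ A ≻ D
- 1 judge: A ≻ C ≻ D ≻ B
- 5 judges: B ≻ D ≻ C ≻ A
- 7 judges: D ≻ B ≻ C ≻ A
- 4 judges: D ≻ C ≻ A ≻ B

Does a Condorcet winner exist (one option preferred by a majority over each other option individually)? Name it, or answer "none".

B

B vs C: 20–5 for B.
B vs A: 16–9 for B.
B vs D: 13–12 for B.
B beats every other option head-to-head.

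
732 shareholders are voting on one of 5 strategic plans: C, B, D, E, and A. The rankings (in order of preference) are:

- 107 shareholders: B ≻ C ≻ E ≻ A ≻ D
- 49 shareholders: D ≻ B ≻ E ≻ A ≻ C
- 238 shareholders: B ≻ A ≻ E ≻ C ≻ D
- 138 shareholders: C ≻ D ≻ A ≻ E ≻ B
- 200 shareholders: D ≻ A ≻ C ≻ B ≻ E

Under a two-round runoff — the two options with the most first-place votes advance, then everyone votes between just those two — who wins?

Round 1 first-place votes: C 138, B 345, D 249, E 0, A 0.
B and D advance.
Runoff: B is preferred to D by 345 voters; D by 387.
D wins the runoff.

D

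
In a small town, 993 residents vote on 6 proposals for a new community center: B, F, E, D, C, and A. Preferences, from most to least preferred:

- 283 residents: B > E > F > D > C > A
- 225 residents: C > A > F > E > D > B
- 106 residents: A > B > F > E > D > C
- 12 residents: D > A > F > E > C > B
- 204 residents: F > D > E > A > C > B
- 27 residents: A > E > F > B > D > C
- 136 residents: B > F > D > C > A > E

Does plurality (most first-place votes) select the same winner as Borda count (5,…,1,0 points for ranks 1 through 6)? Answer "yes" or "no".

no

Plurality — first-place votes: B 419, F 204, E 0, D 12, C 225, A 133. Winner: B.
Borda — scores: B 2573, F 3523, E 2538, D 2208, C 1896, A 2157. Winner: F.
The two methods disagree.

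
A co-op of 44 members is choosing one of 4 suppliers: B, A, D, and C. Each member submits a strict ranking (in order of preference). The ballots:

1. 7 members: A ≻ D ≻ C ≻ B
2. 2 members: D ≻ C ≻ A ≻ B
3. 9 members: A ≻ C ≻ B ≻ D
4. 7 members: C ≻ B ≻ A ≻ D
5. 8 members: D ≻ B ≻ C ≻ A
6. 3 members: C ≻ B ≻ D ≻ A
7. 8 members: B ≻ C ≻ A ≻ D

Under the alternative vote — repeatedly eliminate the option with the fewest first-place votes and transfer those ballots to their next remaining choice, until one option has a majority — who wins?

C

Round 1: B 8, A 16, D 10, C 10. Eliminate B.
Round 2: A 16, D 10, C 18. Eliminate D.
Round 3: A 16, C 28. C has a majority.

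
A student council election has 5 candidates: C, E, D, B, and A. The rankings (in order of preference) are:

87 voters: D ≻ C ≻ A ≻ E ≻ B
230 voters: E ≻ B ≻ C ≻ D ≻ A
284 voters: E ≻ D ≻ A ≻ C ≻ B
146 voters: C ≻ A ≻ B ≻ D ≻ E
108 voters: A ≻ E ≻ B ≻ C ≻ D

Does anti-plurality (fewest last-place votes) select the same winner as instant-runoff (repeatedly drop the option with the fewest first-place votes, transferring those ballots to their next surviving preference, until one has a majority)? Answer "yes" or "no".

Anti-plurality — last-place votes: C 0, E 146, D 108, B 371, A 230. Winner: C.
Instant-runoff — R1 C 146, E 514, D 87, B 0, A 108 (E winner). Winner: E.
The two methods disagree.

no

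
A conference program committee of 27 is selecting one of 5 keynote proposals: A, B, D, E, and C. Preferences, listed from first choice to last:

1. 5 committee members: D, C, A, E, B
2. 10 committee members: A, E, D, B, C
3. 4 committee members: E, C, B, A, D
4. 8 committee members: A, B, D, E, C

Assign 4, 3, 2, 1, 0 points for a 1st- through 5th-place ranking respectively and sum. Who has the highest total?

A

A: 5·2 + 10·4 + 4·1 + 8·4 = 86
B: 5·0 + 10·1 + 4·2 + 8·3 = 42
D: 5·4 + 10·2 + 4·0 + 8·2 = 56
E: 5·1 + 10·3 + 4·4 + 8·1 = 59
C: 5·3 + 10·0 + 4·3 + 8·0 = 27
A has the highest Borda score (86).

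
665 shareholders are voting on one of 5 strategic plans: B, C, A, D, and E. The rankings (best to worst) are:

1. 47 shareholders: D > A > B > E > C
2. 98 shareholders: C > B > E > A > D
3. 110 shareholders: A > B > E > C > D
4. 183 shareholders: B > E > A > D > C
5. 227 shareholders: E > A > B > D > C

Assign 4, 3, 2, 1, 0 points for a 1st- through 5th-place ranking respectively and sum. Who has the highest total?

B: 47·2 + 98·3 + 110·3 + 183·4 + 227·2 = 1904
C: 47·0 + 98·4 + 110·1 + 183·0 + 227·0 = 502
A: 47·3 + 98·1 + 110·4 + 183·2 + 227·3 = 1726
D: 47·4 + 98·0 + 110·0 + 183·1 + 227·1 = 598
E: 47·1 + 98·2 + 110·2 + 183·3 + 227·4 = 1920
E has the highest Borda score (1920).

E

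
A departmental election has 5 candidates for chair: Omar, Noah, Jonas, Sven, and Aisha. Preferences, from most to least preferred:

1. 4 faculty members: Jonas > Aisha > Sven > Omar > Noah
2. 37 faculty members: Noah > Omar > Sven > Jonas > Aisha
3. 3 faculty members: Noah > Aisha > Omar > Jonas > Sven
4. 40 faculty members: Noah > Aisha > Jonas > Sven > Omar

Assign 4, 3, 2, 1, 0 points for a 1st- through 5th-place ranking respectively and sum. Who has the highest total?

Noah

Omar: 4·1 + 37·3 + 3·2 + 40·0 = 121
Noah: 4·0 + 37·4 + 3·4 + 40·4 = 320
Jonas: 4·4 + 37·1 + 3·1 + 40·2 = 136
Sven: 4·2 + 37·2 + 3·0 + 40·1 = 122
Aisha: 4·3 + 37·0 + 3·3 + 40·3 = 141
Noah has the highest Borda score (320).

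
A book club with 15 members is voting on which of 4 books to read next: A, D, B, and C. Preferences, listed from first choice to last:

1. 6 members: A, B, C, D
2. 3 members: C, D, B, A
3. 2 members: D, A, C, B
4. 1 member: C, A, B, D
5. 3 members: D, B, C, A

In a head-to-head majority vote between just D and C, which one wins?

C

Voters preferring D to C: 5; preferring C to D: 10.
C wins the head-to-head.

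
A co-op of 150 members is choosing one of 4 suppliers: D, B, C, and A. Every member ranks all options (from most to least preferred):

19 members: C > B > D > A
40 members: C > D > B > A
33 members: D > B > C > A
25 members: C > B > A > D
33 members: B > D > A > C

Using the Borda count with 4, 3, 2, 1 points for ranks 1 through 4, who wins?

B

D: 19·2 + 40·3 + 33·4 + 25·1 + 33·3 = 414
B: 19·3 + 40·2 + 33·3 + 25·3 + 33·4 = 443
C: 19·4 + 40·4 + 33·2 + 25·4 + 33·1 = 435
A: 19·1 + 40·1 + 33·1 + 25·2 + 33·2 = 208
B has the highest Borda score (443).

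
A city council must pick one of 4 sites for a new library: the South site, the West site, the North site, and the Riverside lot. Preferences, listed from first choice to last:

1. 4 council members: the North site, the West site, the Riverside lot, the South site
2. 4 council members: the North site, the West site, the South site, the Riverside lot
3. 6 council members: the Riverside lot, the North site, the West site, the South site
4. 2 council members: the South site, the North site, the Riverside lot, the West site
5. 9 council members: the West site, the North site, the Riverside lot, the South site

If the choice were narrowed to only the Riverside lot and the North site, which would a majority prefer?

Voters preferring the Riverside lot to the North site: 6; preferring the North site to the Riverside lot: 19.
the North site wins the head-to-head.

the North site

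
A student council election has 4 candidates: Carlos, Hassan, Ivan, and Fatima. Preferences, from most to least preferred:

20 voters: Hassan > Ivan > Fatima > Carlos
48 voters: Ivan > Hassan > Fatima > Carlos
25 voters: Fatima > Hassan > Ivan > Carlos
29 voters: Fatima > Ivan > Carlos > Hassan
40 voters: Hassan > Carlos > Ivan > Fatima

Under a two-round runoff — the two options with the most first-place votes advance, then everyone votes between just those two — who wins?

Hassan

Round 1 first-place votes: Carlos 0, Hassan 60, Ivan 48, Fatima 54.
Hassan and Fatima advance.
Runoff: Hassan is preferred to Fatima by 108 voters; Fatima by 54.
Hassan wins the runoff.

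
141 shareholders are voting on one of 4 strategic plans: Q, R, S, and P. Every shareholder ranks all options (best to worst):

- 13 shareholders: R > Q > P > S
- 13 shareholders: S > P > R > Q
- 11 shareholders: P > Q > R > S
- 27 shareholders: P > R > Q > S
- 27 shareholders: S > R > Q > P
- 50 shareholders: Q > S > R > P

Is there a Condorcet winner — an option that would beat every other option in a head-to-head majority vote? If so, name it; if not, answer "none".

none

Checking pairwise contests:
R beats Q 80–61.
S beats R 90–51.
Q beats S 101–40.
Q beats P 90–51.
Every option loses at least one head-to-head, so there is no Condorcet winner.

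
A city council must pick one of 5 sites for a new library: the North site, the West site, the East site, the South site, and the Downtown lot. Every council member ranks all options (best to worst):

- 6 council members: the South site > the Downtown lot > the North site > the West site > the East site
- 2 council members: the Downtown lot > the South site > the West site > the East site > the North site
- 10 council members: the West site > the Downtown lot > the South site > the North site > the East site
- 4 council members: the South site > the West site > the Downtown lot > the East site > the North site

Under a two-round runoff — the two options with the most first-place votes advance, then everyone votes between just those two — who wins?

the South site

Round 1 first-place votes: the North site 0, the West site 10, the East site 0, the South site 10, the Downtown lot 2.
the West site and the South site advance.
Runoff: the West site is preferred to the South site by 10 voters; the South site by 12.
the South site wins the runoff.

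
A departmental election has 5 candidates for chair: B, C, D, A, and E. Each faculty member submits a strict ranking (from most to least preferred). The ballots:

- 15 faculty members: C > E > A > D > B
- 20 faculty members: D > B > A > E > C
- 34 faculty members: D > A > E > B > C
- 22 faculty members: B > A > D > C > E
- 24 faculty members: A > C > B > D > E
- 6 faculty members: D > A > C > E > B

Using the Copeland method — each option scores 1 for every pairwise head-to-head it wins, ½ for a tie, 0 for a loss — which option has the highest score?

B: beats C and E; loses to D and A → score 2.
C: beats E; loses to B, D, and A → score 1.
D: beats B, C, and E; loses to A → score 3.
A: beats B, C, D, and E → score 4.
E: loses to B, C, D, and A → score 0.
A has the best pairwise record.

A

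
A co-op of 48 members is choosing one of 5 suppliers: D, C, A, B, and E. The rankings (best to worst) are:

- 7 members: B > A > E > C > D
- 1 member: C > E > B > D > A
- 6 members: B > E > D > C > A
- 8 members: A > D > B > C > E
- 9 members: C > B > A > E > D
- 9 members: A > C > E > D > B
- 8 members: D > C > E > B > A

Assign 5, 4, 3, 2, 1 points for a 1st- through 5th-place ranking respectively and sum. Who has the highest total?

D: 7·1 + 1·2 + 6·3 + 8·4 + 9·1 + 9·2 + 8·5 = 126
C: 7·2 + 1·5 + 6·2 + 8·2 + 9·5 + 9·4 + 8·4 = 160
A: 7·4 + 1·1 + 6·1 + 8·5 + 9·3 + 9·5 + 8·1 = 155
B: 7·5 + 1·3 + 6·5 + 8·3 + 9·4 + 9·1 + 8·2 = 153
E: 7·3 + 1·4 + 6·4 + 8·1 + 9·2 + 9·3 + 8·3 = 126
C has the highest Borda score (160).

C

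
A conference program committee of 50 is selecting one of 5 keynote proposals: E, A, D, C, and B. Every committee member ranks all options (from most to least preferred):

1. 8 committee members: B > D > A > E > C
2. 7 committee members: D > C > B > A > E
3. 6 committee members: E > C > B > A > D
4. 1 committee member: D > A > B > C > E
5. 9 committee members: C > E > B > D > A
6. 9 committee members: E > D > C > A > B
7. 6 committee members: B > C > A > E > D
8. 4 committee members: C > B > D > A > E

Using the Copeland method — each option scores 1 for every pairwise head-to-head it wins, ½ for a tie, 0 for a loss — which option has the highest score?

E: beats D; loses to A, C, and B → score 1.
A: beats E; loses to D, C, and B → score 1.
D: beats A; ties C; loses to E and B → score 1.5.
C: beats E, A, and B; ties D → score 3.5.
B: beats E, A, and D; loses to C → score 3.
C has the best pairwise record.

C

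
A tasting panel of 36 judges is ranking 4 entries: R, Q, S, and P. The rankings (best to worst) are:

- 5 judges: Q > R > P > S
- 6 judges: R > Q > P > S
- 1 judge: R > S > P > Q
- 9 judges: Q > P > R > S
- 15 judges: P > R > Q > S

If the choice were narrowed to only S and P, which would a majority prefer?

P

Voters preferring S to P: 1; preferring P to S: 35.
P wins the head-to-head.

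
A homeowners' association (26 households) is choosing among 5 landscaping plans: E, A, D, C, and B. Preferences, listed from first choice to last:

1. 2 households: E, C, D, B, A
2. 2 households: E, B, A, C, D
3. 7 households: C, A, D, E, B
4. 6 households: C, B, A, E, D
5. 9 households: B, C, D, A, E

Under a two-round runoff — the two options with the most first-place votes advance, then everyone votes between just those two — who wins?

C

Round 1 first-place votes: E 4, A 0, D 0, C 13, B 9.
C and B advance.
Runoff: C is preferred to B by 15 voters; B by 11.
C wins the runoff.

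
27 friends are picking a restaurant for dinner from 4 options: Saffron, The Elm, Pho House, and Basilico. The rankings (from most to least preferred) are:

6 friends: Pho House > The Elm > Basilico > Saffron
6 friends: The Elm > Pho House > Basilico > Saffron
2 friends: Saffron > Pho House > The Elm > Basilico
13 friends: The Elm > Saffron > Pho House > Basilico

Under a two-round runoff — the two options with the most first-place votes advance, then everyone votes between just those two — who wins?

Round 1 first-place votes: Saffron 2, The Elm 19, Pho House 6, Basilico 0.
The Elm and Pho House advance.
Runoff: The Elm is preferred to Pho House by 19 voters; Pho House by 8.
The Elm wins the runoff.

The Elm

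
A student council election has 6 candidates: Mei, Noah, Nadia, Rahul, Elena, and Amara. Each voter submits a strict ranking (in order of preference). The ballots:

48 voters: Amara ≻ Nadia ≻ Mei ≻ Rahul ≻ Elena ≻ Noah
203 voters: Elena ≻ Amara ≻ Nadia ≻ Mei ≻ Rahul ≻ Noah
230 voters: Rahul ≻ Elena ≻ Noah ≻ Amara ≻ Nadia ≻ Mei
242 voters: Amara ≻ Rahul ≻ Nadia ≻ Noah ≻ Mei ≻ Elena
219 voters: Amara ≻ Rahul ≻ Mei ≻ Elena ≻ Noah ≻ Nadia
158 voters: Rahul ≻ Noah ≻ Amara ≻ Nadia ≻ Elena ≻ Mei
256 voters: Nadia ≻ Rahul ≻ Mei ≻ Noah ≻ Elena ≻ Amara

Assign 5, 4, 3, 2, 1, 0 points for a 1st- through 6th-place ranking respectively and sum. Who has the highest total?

Rahul

Mei: 48·3 + 203·2 + 230·0 + 242·1 + 219·3 + 158·0 + 256·3 = 2217
Noah: 48·0 + 203·0 + 230·3 + 242·2 + 219·1 + 158·4 + 256·2 = 2537
Nadia: 48·4 + 203·3 + 230·1 + 242·3 + 219·0 + 158·2 + 256·5 = 3353
Rahul: 48·2 + 203·1 + 230·5 + 242·4 + 219·4 + 158·5 + 256·4 = 5107
Elena: 48·1 + 203·5 + 230·4 + 242·0 + 219·2 + 158·1 + 256·1 = 2835
Amara: 48·5 + 203·4 + 230·2 + 242·5 + 219·5 + 158·3 + 256·0 = 4291
Rahul has the highest Borda score (5107).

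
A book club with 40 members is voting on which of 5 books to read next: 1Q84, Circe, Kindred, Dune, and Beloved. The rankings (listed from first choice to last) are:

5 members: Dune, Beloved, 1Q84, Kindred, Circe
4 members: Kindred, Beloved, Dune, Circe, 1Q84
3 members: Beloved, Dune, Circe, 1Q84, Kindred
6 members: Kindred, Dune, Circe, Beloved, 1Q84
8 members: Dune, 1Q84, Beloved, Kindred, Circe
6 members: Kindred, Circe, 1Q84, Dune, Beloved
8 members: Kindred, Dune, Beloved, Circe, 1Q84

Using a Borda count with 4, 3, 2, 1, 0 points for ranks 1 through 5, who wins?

Dune

1Q84: 5·2 + 4·0 + 3·1 + 6·0 + 8·3 + 6·2 + 8·0 = 49
Circe: 5·0 + 4·1 + 3·2 + 6·2 + 8·0 + 6·3 + 8·1 = 48
Kindred: 5·1 + 4·4 + 3·0 + 6·4 + 8·1 + 6·4 + 8·4 = 109
Dune: 5·4 + 4·2 + 3·3 + 6·3 + 8·4 + 6·1 + 8·3 = 117
Beloved: 5·3 + 4·3 + 3·4 + 6·1 + 8·2 + 6·0 + 8·2 = 77
Dune has the highest Borda score (117).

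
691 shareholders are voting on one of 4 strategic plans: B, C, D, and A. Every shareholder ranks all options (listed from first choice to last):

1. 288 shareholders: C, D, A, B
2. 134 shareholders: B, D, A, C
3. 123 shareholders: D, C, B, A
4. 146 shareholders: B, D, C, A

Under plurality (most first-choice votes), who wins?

First-place votes: B 280, C 288, D 123, A 0.
C has the most first-place votes.

C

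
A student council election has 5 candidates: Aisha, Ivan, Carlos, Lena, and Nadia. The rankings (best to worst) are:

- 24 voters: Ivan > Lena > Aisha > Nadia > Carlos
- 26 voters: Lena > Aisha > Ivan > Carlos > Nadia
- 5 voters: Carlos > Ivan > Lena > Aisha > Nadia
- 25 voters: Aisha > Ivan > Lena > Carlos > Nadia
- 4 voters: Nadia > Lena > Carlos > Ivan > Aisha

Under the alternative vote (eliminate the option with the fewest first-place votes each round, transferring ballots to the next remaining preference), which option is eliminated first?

Round 1: Aisha 25, Ivan 24, Carlos 5, Lena 26, Nadia 4. Eliminate Nadia.

Nadia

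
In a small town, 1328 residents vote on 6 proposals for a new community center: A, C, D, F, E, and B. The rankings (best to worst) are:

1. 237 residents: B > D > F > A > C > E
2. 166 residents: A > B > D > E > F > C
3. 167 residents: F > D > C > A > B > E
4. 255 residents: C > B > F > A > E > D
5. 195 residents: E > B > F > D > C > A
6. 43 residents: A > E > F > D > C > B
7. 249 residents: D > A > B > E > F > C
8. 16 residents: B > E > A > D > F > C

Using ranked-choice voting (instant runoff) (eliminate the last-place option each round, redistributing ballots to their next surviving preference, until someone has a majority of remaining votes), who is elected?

B

Round 1: A 209, C 255, D 249, F 167, E 195, B 253. Eliminate F.
Round 2: A 209, C 255, D 416, E 195, B 253. Eliminate E.
Round 3: A 209, C 255, D 416, B 448. Eliminate A.
Round 4: C 255, D 459, B 614. Eliminate C.
Round 5: D 459, B 869. B has a majority.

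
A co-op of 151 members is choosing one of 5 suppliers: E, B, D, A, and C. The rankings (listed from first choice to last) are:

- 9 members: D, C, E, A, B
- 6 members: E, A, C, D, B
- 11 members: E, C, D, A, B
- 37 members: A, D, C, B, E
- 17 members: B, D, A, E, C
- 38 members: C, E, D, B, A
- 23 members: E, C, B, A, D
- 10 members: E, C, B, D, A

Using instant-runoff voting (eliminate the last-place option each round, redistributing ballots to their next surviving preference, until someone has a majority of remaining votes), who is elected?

Round 1: E 50, B 17, D 9, A 37, C 38. Eliminate D.
Round 2: E 50, B 17, A 37, C 47. Eliminate B.
Round 3: E 50, A 54, C 47. Eliminate C.
Round 4: E 97, A 54. E has a majority.

E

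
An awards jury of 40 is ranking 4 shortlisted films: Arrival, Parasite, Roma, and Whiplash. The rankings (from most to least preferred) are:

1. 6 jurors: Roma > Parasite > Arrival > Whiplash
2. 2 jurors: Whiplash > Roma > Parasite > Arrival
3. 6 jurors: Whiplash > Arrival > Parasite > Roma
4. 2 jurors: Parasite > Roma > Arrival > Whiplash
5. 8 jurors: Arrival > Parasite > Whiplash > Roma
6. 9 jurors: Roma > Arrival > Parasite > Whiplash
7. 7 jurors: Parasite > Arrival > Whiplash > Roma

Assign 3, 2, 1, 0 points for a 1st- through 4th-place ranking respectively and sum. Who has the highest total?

Arrival

Arrival: 6·1 + 2·0 + 6·2 + 2·1 + 8·3 + 9·2 + 7·2 = 76
Parasite: 6·2 + 2·1 + 6·1 + 2·3 + 8·2 + 9·1 + 7·3 = 72
Roma: 6·3 + 2·2 + 6·0 + 2·2 + 8·0 + 9·3 + 7·0 = 53
Whiplash: 6·0 + 2·3 + 6·3 + 2·0 + 8·1 + 9·0 + 7·1 = 39
Arrival has the highest Borda score (76).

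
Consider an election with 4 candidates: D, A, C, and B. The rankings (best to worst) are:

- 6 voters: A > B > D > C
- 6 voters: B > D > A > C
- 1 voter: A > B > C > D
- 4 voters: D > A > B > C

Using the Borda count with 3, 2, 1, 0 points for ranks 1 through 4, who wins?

D: 6·1 + 6·2 + 1·0 + 4·3 = 30
A: 6·3 + 6·1 + 1·3 + 4·2 = 35
C: 6·0 + 6·0 + 1·1 + 4·0 = 1
B: 6·2 + 6·3 + 1·2 + 4·1 = 36
B has the highest Borda score (36).

B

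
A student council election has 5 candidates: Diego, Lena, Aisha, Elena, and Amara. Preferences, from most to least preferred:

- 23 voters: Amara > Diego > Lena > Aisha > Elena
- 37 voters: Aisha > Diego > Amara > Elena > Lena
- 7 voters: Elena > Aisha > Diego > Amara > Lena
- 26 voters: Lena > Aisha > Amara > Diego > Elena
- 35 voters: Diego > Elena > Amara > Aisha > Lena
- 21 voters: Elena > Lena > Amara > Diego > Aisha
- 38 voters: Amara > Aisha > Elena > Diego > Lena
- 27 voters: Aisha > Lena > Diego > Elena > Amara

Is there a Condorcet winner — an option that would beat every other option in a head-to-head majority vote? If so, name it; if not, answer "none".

Amara

Amara vs Diego: 108–106 for Amara.
Amara vs Lena: 140–74 for Amara.
Amara vs Aisha: 117–97 for Amara.
Amara vs Elena: 124–90 for Amara.
Amara beats every other option head-to-head.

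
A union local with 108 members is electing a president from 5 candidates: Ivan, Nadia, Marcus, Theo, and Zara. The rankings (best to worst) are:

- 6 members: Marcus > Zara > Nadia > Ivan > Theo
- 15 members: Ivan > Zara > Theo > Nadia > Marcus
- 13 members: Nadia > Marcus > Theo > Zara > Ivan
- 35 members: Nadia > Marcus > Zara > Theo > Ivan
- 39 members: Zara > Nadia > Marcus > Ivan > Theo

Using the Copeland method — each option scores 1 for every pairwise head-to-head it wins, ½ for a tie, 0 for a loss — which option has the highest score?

Zara

Ivan: beats Theo; loses to Nadia, Marcus, and Zara → score 1.
Nadia: beats Ivan, Marcus, and Theo; loses to Zara → score 3.
Marcus: beats Ivan and Theo; ties Zara; loses to Nadia → score 2.5.
Theo: loses to Ivan, Nadia, Marcus, and Zara → score 0.
Zara: beats Ivan, Nadia, and Theo; ties Marcus → score 3.5.
Zara has the best pairwise record.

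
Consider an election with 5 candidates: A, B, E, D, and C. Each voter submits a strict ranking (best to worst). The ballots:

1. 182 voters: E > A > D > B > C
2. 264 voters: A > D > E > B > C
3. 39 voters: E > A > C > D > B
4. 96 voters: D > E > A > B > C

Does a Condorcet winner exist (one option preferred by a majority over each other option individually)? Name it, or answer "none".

none

Checking pairwise contests:
E beats A 317–264.
A beats B 581–0.
D beats E 360–221.
A beats D 485–96.
A beats C 581–0.
Every option loses at least one head-to-head, so there is no Condorcet winner.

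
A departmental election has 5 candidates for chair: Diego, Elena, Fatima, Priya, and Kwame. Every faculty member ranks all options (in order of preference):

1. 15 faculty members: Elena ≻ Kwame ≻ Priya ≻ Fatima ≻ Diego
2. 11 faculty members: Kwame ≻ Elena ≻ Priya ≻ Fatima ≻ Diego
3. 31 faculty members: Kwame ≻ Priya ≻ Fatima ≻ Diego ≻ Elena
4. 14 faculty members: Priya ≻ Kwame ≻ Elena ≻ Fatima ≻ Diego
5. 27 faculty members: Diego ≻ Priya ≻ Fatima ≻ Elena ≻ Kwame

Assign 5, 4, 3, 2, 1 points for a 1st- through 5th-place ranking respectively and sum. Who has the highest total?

Diego: 15·1 + 11·1 + 31·2 + 14·1 + 27·5 = 237
Elena: 15·5 + 11·4 + 31·1 + 14·3 + 27·2 = 246
Fatima: 15·2 + 11·2 + 31·3 + 14·2 + 27·3 = 254
Priya: 15·3 + 11·3 + 31·4 + 14·5 + 27·4 = 380
Kwame: 15·4 + 11·5 + 31·5 + 14·4 + 27·1 = 353
Priya has the highest Borda score (380).

Priya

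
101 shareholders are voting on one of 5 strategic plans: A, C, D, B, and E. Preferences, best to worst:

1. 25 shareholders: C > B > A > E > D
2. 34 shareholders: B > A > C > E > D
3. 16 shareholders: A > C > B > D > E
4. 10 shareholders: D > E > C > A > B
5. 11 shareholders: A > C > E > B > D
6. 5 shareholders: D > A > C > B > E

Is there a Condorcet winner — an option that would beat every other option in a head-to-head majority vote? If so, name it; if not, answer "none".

none

Checking pairwise contests:
B beats A 59–42.
A beats C 66–35.
A beats D 86–15.
C beats B 67–34.
A beats E 91–10.
Every option loses at least one head-to-head, so there is no Condorcet winner.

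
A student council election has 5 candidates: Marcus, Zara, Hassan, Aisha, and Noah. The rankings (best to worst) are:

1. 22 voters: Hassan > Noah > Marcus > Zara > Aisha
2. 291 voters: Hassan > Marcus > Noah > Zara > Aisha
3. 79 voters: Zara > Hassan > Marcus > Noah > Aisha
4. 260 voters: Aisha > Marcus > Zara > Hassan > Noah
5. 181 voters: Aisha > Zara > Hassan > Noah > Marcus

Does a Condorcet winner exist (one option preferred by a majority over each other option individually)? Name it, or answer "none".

Aisha vs Marcus: 441–392 for Aisha.
Aisha vs Zara: 441–392 for Aisha.
Aisha vs Hassan: 441–392 for Aisha.
Aisha vs Noah: 441–392 for Aisha.
Aisha beats every other option head-to-head.

Aisha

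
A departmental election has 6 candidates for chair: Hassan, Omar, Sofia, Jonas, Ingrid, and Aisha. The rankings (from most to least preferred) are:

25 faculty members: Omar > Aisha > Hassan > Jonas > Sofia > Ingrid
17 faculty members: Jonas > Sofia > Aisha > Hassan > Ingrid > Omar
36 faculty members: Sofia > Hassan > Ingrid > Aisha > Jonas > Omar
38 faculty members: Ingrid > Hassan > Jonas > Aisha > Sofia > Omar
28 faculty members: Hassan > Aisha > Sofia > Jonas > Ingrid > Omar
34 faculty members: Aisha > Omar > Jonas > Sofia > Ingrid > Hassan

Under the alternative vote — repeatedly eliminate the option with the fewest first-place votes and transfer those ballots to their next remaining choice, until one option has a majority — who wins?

Aisha

Round 1: Hassan 28, Omar 25, Sofia 36, Jonas 17, Ingrid 38, Aisha 34. Eliminate Jonas.
Round 2: Hassan 28, Omar 25, Sofia 53, Ingrid 38, Aisha 34. Eliminate Omar.
Round 3: Hassan 28, Sofia 53, Ingrid 38, Aisha 59. Eliminate Hassan.
Round 4: Sofia 53, Ingrid 38, Aisha 87. Eliminate Ingrid.
Round 5: Sofia 53, Aisha 125. Aisha has a majority.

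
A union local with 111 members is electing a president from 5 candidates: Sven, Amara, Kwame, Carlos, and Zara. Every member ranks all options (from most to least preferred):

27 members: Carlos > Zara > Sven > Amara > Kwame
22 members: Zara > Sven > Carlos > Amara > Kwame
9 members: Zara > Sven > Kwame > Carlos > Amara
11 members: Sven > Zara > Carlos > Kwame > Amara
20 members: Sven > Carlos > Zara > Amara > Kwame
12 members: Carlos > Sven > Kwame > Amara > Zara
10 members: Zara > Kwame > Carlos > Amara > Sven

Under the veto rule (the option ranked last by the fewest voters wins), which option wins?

Carlos

Last-place votes: Sven 10, Amara 20, Kwame 69, Carlos 0, Zara 12.
Carlos is ranked last by the fewest voters, so Carlos wins.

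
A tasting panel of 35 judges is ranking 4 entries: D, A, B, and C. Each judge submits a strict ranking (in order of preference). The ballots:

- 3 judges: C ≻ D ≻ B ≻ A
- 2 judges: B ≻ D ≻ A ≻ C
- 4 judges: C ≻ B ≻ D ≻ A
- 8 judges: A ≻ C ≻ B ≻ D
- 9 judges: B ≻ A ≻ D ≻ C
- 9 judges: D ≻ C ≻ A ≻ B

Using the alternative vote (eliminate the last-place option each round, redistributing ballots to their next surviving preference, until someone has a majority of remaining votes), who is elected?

B

Round 1: D 9, A 8, B 11, C 7. Eliminate C.
Round 2: D 12, A 8, B 15. Eliminate A.
Round 3: D 12, B 23. B has a majority.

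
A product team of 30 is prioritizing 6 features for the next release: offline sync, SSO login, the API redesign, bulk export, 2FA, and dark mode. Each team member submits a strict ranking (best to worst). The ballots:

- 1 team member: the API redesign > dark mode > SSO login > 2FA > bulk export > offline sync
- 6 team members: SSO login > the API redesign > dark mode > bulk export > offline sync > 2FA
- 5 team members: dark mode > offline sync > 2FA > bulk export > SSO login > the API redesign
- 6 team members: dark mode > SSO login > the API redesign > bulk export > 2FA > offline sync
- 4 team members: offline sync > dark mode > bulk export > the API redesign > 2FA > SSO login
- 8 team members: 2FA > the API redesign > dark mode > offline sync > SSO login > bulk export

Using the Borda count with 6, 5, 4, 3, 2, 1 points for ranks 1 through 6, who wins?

offline sync: 1·1 + 6·2 + 5·5 + 6·1 + 4·6 + 8·3 = 92
SSO login: 1·4 + 6·6 + 5·2 + 6·5 + 4·1 + 8·2 = 100
the API redesign: 1·6 + 6·5 + 5·1 + 6·4 + 4·3 + 8·5 = 117
bulk export: 1·2 + 6·3 + 5·3 + 6·3 + 4·4 + 8·1 = 77
2FA: 1·3 + 6·1 + 5·4 + 6·2 + 4·2 + 8·6 = 97
dark mode: 1·5 + 6·4 + 5·6 + 6·6 + 4·5 + 8·4 = 147
dark mode has the highest Borda score (147).

dark mode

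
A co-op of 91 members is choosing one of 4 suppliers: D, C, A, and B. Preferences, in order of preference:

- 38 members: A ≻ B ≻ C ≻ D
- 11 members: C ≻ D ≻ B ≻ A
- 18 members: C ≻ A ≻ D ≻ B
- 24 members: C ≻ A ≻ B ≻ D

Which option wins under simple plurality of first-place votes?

First-place votes: D 0, C 53, A 38, B 0.
C has the most first-place votes.

C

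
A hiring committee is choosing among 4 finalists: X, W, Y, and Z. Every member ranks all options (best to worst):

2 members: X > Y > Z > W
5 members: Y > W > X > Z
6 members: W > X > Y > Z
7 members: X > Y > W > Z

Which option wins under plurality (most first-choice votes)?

X

First-place votes: X 9, W 6, Y 5, Z 0.
X has the most first-place votes.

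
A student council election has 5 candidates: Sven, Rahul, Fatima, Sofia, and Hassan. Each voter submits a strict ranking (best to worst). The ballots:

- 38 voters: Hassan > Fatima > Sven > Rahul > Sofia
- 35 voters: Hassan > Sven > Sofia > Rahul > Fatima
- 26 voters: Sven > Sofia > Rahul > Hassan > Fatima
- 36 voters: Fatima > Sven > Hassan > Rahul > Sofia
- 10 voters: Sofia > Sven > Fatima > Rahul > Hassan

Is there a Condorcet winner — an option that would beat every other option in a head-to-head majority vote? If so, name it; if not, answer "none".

Hassan

Hassan vs Sven: 73–72 for Hassan.
Hassan vs Rahul: 109–36 for Hassan.
Hassan vs Fatima: 99–46 for Hassan.
Hassan vs Sofia: 109–36 for Hassan.
Hassan beats every other option head-to-head.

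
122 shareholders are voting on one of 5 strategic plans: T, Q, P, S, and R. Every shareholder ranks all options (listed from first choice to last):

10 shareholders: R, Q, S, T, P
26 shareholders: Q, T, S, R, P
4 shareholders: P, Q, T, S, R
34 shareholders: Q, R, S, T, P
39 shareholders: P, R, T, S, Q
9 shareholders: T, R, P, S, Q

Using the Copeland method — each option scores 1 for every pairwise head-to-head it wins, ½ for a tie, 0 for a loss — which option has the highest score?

Q

T: beats P and S; loses to Q and R → score 2.
Q: beats T, P, S, and R → score 4.
P: loses to T, Q, S, and R → score 0.
S: beats P; loses to T, Q, and R → score 1.
R: beats T, P, and S; loses to Q → score 3.
Q has the best pairwise record.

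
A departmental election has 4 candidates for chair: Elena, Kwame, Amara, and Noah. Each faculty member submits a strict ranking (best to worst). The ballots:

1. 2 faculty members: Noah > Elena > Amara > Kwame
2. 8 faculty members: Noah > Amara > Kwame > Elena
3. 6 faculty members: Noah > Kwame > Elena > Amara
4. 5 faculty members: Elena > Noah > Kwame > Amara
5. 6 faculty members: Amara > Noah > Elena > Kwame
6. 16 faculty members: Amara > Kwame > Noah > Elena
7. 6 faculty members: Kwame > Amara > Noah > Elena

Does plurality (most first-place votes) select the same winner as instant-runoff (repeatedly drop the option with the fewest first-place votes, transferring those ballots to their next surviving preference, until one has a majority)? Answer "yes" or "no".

Plurality — first-place votes: Elena 5, Kwame 6, Amara 22, Noah 16. Winner: Amara.
Instant-runoff — R1 Elena 5, Kwame 6, Amara 22, Noah 16 (Elena out); R2 Kwame 6, Amara 22, Noah 21 (Kwame out); R3 Amara 28, Noah 21 (Amara winner). Winner: Amara.
The two methods agree.

yes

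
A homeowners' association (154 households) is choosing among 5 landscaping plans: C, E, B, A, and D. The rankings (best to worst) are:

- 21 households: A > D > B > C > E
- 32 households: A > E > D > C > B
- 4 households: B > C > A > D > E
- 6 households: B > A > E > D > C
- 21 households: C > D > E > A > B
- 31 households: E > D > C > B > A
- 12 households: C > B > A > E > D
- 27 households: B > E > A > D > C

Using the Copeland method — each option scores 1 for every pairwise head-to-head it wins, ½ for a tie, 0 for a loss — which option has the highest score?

E

C: beats B; loses to E, A, and D → score 1.
E: beats C, B, A, and D → score 4.
B: beats A; loses to C, E, and D → score 1.
A: beats C and D; loses to E and B → score 2.
D: beats C and B; loses to E and A → score 2.
E has the best pairwise record.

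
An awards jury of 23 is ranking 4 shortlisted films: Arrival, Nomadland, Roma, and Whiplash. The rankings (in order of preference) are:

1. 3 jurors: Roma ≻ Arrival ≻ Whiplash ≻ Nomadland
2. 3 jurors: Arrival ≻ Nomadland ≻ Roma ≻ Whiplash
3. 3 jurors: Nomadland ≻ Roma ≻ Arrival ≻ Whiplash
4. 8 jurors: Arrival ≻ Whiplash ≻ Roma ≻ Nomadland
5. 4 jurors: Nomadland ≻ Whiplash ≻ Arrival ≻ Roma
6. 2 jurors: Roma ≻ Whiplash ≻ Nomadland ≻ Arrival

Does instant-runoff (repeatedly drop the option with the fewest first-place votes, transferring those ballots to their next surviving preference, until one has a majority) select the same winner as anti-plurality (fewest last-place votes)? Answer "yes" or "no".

Instant-runoff — R1 Arrival 11, Nomadland 7, Roma 5, Whiplash 0 (Whiplash out); R2 Arrival 11, Nomadland 7, Roma 5 (Roma out); R3 Arrival 14, Nomadland 9 (Arrival winner). Winner: Arrival.
Anti-plurality — last-place votes: Arrival 2, Nomadland 11, Roma 4, Whiplash 6. Winner: Arrival.
The two methods agree.

yes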